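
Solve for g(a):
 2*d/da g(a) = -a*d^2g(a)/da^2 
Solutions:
 g(a) = C1 + C2/a


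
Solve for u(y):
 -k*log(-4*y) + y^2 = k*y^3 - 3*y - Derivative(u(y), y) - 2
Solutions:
 u(y) = C1 + k*y^4/4 + k*y*log(-y) - y^3/3 - 3*y^2/2 + y*(-k + 2*k*log(2) - 2)


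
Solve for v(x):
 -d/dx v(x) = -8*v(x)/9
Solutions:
 v(x) = C1*exp(8*x/9)


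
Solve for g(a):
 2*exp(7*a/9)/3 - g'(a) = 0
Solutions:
 g(a) = C1 + 6*exp(7*a/9)/7


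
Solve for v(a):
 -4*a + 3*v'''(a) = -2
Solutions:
 v(a) = C1 + C2*a + C3*a^2 + a^4/18 - a^3/9


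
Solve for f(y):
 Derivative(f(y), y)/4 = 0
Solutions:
 f(y) = C1


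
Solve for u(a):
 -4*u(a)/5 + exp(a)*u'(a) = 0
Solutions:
 u(a) = C1*exp(-4*exp(-a)/5)


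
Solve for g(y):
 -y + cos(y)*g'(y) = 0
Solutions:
 g(y) = C1 + Integral(y/cos(y), y)


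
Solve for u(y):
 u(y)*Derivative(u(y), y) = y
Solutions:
 u(y) = -sqrt(C1 + y^2)
 u(y) = sqrt(C1 + y^2)


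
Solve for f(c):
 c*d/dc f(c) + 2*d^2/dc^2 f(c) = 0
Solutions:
 f(c) = C1 + C2*erf(c/2)


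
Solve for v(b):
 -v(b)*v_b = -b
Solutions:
 v(b) = -sqrt(C1 + b^2)
 v(b) = sqrt(C1 + b^2)


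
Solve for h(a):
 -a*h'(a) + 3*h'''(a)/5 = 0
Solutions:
 h(a) = C1 + Integral(C2*airyai(3^(2/3)*5^(1/3)*a/3) + C3*airybi(3^(2/3)*5^(1/3)*a/3), a)


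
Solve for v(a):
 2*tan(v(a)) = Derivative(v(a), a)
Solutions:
 v(a) = pi - asin(C1*exp(2*a))
 v(a) = asin(C1*exp(2*a))


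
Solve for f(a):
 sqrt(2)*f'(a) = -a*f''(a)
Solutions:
 f(a) = C1 + C2*a^(1 - sqrt(2))


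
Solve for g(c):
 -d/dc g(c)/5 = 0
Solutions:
 g(c) = C1


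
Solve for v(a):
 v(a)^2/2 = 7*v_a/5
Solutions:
 v(a) = -14/(C1 + 5*a)


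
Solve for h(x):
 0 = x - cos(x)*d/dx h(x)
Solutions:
 h(x) = C1 + Integral(x/cos(x), x)


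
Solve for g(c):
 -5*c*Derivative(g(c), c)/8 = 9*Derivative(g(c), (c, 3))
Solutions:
 g(c) = C1 + Integral(C2*airyai(-15^(1/3)*c/6) + C3*airybi(-15^(1/3)*c/6), c)


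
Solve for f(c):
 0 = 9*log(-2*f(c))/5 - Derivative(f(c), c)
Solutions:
 -5*Integral(1/(log(-_y) + log(2)), (_y, f(c)))/9 = C1 - c


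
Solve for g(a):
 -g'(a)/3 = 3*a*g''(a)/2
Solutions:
 g(a) = C1 + C2*a^(7/9)


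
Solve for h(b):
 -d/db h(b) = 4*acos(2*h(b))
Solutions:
 Integral(1/acos(2*_y), (_y, h(b))) = C1 - 4*b


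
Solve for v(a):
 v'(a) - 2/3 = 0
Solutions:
 v(a) = C1 + 2*a/3


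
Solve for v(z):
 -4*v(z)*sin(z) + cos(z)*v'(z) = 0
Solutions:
 v(z) = C1/cos(z)^4


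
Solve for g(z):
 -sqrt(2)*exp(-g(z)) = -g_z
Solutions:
 g(z) = log(C1 + sqrt(2)*z)


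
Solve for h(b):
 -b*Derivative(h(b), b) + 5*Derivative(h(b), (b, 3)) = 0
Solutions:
 h(b) = C1 + Integral(C2*airyai(5^(2/3)*b/5) + C3*airybi(5^(2/3)*b/5), b)


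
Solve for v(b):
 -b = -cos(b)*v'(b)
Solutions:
 v(b) = C1 + Integral(b/cos(b), b)


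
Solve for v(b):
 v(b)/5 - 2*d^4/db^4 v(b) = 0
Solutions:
 v(b) = C1*exp(-10^(3/4)*b/10) + C2*exp(10^(3/4)*b/10) + C3*sin(10^(3/4)*b/10) + C4*cos(10^(3/4)*b/10)


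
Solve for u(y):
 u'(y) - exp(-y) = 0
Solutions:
 u(y) = C1 - exp(-y)


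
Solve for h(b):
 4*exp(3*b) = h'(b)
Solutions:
 h(b) = C1 + 4*exp(3*b)/3


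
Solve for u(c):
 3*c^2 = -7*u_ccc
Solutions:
 u(c) = C1 + C2*c + C3*c^2 - c^5/140


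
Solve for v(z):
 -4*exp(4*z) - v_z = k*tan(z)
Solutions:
 v(z) = C1 + k*log(cos(z)) - exp(4*z)


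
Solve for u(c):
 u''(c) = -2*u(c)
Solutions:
 u(c) = C1*sin(sqrt(2)*c) + C2*cos(sqrt(2)*c)


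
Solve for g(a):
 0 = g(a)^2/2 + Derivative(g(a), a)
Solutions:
 g(a) = 2/(C1 + a)


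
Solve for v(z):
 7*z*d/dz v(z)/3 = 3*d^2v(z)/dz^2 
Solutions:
 v(z) = C1 + C2*erfi(sqrt(14)*z/6)


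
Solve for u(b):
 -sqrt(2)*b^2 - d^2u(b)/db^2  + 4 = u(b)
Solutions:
 u(b) = C1*sin(b) + C2*cos(b) - sqrt(2)*b^2 + 2*sqrt(2) + 4


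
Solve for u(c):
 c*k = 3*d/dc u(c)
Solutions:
 u(c) = C1 + c^2*k/6


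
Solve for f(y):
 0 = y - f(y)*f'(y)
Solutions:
 f(y) = -sqrt(C1 + y^2)
 f(y) = sqrt(C1 + y^2)


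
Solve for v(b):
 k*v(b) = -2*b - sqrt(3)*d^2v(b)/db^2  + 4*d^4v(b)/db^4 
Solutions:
 v(b) = C1*exp(-sqrt(2)*b*sqrt(-sqrt(16*k + 3) + sqrt(3))/4) + C2*exp(sqrt(2)*b*sqrt(-sqrt(16*k + 3) + sqrt(3))/4) + C3*exp(-sqrt(2)*b*sqrt(sqrt(16*k + 3) + sqrt(3))/4) + C4*exp(sqrt(2)*b*sqrt(sqrt(16*k + 3) + sqrt(3))/4) - 2*b/k


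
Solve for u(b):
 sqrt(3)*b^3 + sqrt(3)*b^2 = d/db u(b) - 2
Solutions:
 u(b) = C1 + sqrt(3)*b^4/4 + sqrt(3)*b^3/3 + 2*b


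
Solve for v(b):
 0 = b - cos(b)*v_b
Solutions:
 v(b) = C1 + Integral(b/cos(b), b)


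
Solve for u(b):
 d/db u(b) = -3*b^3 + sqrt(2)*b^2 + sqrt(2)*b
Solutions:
 u(b) = C1 - 3*b^4/4 + sqrt(2)*b^3/3 + sqrt(2)*b^2/2


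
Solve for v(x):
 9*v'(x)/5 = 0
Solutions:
 v(x) = C1


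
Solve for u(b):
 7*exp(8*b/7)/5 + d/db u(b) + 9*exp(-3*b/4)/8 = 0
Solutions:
 u(b) = C1 - 49*exp(8*b/7)/40 + 3*exp(-3*b/4)/2


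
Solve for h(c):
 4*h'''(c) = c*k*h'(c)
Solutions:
 h(c) = C1 + Integral(C2*airyai(2^(1/3)*c*k^(1/3)/2) + C3*airybi(2^(1/3)*c*k^(1/3)/2), c)


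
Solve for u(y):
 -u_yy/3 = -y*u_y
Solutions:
 u(y) = C1 + C2*erfi(sqrt(6)*y/2)


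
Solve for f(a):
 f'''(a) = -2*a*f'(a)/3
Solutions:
 f(a) = C1 + Integral(C2*airyai(-2^(1/3)*3^(2/3)*a/3) + C3*airybi(-2^(1/3)*3^(2/3)*a/3), a)


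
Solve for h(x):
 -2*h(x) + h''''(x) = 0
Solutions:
 h(x) = C1*exp(-2^(1/4)*x) + C2*exp(2^(1/4)*x) + C3*sin(2^(1/4)*x) + C4*cos(2^(1/4)*x)


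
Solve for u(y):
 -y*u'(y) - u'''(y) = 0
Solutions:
 u(y) = C1 + Integral(C2*airyai(-y) + C3*airybi(-y), y)


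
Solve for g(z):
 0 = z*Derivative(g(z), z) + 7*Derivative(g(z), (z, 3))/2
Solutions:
 g(z) = C1 + Integral(C2*airyai(-2^(1/3)*7^(2/3)*z/7) + C3*airybi(-2^(1/3)*7^(2/3)*z/7), z)


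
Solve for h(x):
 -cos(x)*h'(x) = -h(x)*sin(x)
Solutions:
 h(x) = C1/cos(x)


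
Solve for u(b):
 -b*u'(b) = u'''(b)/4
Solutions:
 u(b) = C1 + Integral(C2*airyai(-2^(2/3)*b) + C3*airybi(-2^(2/3)*b), b)


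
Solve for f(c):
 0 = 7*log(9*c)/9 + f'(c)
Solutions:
 f(c) = C1 - 7*c*log(c)/9 - 14*c*log(3)/9 + 7*c/9


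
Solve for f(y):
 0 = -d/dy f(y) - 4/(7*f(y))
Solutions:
 f(y) = -sqrt(C1 - 56*y)/7
 f(y) = sqrt(C1 - 56*y)/7


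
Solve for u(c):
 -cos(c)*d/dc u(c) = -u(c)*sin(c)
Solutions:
 u(c) = C1/cos(c)


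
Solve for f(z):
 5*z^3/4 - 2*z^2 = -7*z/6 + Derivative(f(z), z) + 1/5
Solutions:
 f(z) = C1 + 5*z^4/16 - 2*z^3/3 + 7*z^2/12 - z/5


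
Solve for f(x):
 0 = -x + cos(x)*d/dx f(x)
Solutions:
 f(x) = C1 + Integral(x/cos(x), x)


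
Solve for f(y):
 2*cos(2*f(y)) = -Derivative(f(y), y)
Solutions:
 f(y) = -asin((C1 + exp(8*y))/(C1 - exp(8*y)))/2 + pi/2
 f(y) = asin((C1 + exp(8*y))/(C1 - exp(8*y)))/2


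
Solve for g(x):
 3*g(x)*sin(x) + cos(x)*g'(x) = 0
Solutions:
 g(x) = C1*cos(x)^3


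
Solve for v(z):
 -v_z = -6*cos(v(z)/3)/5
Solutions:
 -6*z/5 - 3*log(sin(v(z)/3) - 1)/2 + 3*log(sin(v(z)/3) + 1)/2 = C1


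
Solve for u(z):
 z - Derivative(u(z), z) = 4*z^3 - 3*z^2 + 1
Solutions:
 u(z) = C1 - z^4 + z^3 + z^2/2 - z


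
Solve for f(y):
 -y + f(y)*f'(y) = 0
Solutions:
 f(y) = -sqrt(C1 + y^2)
 f(y) = sqrt(C1 + y^2)


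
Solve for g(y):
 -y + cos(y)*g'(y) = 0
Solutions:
 g(y) = C1 + Integral(y/cos(y), y)


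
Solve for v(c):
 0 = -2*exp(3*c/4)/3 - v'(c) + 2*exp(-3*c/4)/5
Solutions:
 v(c) = C1 - 8*exp(3*c/4)/9 - 8*exp(-3*c/4)/15


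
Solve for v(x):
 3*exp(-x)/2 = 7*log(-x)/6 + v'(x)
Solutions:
 v(x) = C1 - 7*x*log(-x)/6 + 7*x/6 - 3*exp(-x)/2


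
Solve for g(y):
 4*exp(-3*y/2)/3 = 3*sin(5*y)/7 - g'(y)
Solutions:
 g(y) = C1 - 3*cos(5*y)/35 + 8*exp(-3*y/2)/9


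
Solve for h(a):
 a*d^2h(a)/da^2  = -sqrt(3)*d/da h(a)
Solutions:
 h(a) = C1 + C2*a^(1 - sqrt(3))


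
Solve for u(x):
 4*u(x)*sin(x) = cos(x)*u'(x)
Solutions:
 u(x) = C1/cos(x)^4


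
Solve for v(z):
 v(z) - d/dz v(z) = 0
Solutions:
 v(z) = C1*exp(z)


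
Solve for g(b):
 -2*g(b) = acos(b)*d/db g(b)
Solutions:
 g(b) = C1*exp(-2*Integral(1/acos(b), b))


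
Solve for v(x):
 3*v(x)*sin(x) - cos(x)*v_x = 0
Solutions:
 v(x) = C1/cos(x)^3


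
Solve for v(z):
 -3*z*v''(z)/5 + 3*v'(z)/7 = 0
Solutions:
 v(z) = C1 + C2*z^(12/7)


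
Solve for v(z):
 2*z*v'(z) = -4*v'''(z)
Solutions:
 v(z) = C1 + Integral(C2*airyai(-2^(2/3)*z/2) + C3*airybi(-2^(2/3)*z/2), z)


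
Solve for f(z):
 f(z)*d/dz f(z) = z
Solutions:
 f(z) = -sqrt(C1 + z^2)
 f(z) = sqrt(C1 + z^2)


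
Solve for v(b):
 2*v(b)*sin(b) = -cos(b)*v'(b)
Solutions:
 v(b) = C1*cos(b)^2


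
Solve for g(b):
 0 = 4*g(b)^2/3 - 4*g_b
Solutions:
 g(b) = -3/(C1 + b)


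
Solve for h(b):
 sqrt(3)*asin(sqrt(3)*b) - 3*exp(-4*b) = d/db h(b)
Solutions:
 h(b) = C1 + sqrt(3)*b*asin(sqrt(3)*b) + sqrt(1 - 3*b^2) + 3*exp(-4*b)/4


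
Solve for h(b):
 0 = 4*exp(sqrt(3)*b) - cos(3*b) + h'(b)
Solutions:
 h(b) = C1 - 4*sqrt(3)*exp(sqrt(3)*b)/3 + sin(3*b)/3


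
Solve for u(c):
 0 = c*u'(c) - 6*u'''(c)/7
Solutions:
 u(c) = C1 + Integral(C2*airyai(6^(2/3)*7^(1/3)*c/6) + C3*airybi(6^(2/3)*7^(1/3)*c/6), c)


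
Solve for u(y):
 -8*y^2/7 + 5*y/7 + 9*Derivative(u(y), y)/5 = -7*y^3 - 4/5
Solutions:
 u(y) = C1 - 35*y^4/36 + 40*y^3/189 - 25*y^2/126 - 4*y/9


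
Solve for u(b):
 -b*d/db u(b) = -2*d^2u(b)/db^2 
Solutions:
 u(b) = C1 + C2*erfi(b/2)


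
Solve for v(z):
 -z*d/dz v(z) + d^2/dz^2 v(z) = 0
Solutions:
 v(z) = C1 + C2*erfi(sqrt(2)*z/2)


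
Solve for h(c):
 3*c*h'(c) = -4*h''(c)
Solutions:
 h(c) = C1 + C2*erf(sqrt(6)*c/4)


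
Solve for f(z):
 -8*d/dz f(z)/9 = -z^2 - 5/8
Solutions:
 f(z) = C1 + 3*z^3/8 + 45*z/64


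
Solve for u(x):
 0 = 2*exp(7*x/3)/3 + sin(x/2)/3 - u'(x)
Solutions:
 u(x) = C1 + 2*exp(7*x/3)/7 - 2*cos(x/2)/3


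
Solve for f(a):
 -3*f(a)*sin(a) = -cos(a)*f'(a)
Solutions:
 f(a) = C1/cos(a)^3


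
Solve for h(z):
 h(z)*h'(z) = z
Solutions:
 h(z) = -sqrt(C1 + z^2)
 h(z) = sqrt(C1 + z^2)


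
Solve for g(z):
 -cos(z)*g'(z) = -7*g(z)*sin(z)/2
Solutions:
 g(z) = C1/cos(z)^(7/2)


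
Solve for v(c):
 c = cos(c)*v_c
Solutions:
 v(c) = C1 + Integral(c/cos(c), c)


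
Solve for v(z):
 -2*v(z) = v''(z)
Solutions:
 v(z) = C1*sin(sqrt(2)*z) + C2*cos(sqrt(2)*z)


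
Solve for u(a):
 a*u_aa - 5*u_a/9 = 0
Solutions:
 u(a) = C1 + C2*a^(14/9)


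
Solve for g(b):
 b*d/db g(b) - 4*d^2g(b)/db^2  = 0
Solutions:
 g(b) = C1 + C2*erfi(sqrt(2)*b/4)


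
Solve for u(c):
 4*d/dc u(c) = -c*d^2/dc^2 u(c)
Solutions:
 u(c) = C1 + C2/c^3


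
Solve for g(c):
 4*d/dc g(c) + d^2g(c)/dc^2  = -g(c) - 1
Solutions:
 g(c) = C1*exp(c*(-2 + sqrt(3))) + C2*exp(-c*(sqrt(3) + 2)) - 1


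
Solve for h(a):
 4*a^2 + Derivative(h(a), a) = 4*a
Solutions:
 h(a) = C1 - 4*a^3/3 + 2*a^2


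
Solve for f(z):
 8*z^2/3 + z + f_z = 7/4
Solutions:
 f(z) = C1 - 8*z^3/9 - z^2/2 + 7*z/4


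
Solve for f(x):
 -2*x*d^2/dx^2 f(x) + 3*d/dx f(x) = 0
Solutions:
 f(x) = C1 + C2*x^(5/2)


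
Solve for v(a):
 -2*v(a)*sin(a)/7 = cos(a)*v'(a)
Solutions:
 v(a) = C1*cos(a)^(2/7)


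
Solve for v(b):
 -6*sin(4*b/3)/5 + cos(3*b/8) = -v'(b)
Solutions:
 v(b) = C1 - 8*sin(3*b/8)/3 - 9*cos(4*b/3)/10


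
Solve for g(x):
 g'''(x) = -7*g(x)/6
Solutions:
 g(x) = C3*exp(-6^(2/3)*7^(1/3)*x/6) + (C1*sin(2^(2/3)*3^(1/6)*7^(1/3)*x/4) + C2*cos(2^(2/3)*3^(1/6)*7^(1/3)*x/4))*exp(6^(2/3)*7^(1/3)*x/12)


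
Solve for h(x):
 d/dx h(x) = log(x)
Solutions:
 h(x) = C1 + x*log(x) - x


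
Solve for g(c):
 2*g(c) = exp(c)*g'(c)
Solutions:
 g(c) = C1*exp(-2*exp(-c))


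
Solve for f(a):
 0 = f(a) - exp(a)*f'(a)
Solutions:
 f(a) = C1*exp(-exp(-a))


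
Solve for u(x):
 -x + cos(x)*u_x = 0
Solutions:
 u(x) = C1 + Integral(x/cos(x), x)


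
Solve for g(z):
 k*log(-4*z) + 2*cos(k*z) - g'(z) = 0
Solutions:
 g(z) = C1 + k*z*(log(-z) - 1) + 2*k*z*log(2) + 2*Piecewise((sin(k*z)/k, Ne(k, 0)), (z, True))


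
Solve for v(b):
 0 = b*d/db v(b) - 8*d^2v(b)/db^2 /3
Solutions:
 v(b) = C1 + C2*erfi(sqrt(3)*b/4)


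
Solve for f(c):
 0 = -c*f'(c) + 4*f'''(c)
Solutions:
 f(c) = C1 + Integral(C2*airyai(2^(1/3)*c/2) + C3*airybi(2^(1/3)*c/2), c)


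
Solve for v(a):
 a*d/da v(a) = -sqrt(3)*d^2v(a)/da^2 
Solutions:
 v(a) = C1 + C2*erf(sqrt(2)*3^(3/4)*a/6)


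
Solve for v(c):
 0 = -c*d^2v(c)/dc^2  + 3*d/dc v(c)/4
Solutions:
 v(c) = C1 + C2*c^(7/4)


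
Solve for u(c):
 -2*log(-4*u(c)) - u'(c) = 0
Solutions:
 Integral(1/(log(-_y) + 2*log(2)), (_y, u(c)))/2 = C1 - c


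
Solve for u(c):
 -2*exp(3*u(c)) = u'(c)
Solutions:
 u(c) = log((-3^(2/3) - 3*3^(1/6)*I)*(1/(C1 + 2*c))^(1/3)/6)
 u(c) = log((-3^(2/3) + 3*3^(1/6)*I)*(1/(C1 + 2*c))^(1/3)/6)
 u(c) = log(1/(C1 + 6*c))/3


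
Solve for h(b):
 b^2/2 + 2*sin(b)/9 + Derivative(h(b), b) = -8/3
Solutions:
 h(b) = C1 - b^3/6 - 8*b/3 + 2*cos(b)/9


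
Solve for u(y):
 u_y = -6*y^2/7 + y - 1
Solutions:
 u(y) = C1 - 2*y^3/7 + y^2/2 - y


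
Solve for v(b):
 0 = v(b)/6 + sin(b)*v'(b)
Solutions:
 v(b) = C1*(cos(b) + 1)^(1/12)/(cos(b) - 1)^(1/12)


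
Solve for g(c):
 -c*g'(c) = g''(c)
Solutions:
 g(c) = C1 + C2*erf(sqrt(2)*c/2)


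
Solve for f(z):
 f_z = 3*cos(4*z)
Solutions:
 f(z) = C1 + 3*sin(4*z)/4


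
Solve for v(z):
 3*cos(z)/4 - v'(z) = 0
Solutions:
 v(z) = C1 + 3*sin(z)/4


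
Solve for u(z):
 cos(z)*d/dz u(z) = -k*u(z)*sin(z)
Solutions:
 u(z) = C1*exp(k*log(cos(z)))


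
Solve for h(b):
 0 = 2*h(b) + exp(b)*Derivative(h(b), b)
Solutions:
 h(b) = C1*exp(2*exp(-b))


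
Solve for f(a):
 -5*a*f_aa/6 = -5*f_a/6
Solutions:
 f(a) = C1 + C2*a^2


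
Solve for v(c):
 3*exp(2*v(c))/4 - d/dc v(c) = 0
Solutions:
 v(c) = log(-sqrt(-1/(C1 + 3*c))) + log(2)/2
 v(c) = log(-1/(C1 + 3*c))/2 + log(2)/2


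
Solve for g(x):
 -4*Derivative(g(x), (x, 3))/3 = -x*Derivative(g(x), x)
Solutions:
 g(x) = C1 + Integral(C2*airyai(6^(1/3)*x/2) + C3*airybi(6^(1/3)*x/2), x)


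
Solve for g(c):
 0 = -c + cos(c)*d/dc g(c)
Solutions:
 g(c) = C1 + Integral(c/cos(c), c)


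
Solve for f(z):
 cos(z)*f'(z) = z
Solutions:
 f(z) = C1 + Integral(z/cos(z), z)


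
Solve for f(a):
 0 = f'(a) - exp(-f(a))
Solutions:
 f(a) = log(C1 + a)


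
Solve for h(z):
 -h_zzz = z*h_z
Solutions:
 h(z) = C1 + Integral(C2*airyai(-z) + C3*airybi(-z), z)


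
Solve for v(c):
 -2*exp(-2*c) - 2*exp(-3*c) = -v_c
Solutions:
 v(c) = C1 - exp(-2*c) - 2*exp(-3*c)/3


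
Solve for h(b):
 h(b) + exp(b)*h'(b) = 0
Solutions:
 h(b) = C1*exp(exp(-b))


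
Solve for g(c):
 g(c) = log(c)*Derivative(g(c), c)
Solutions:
 g(c) = C1*exp(li(c))


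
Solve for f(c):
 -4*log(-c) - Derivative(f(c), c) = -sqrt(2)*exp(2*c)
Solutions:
 f(c) = C1 - 4*c*log(-c) + 4*c + sqrt(2)*exp(2*c)/2


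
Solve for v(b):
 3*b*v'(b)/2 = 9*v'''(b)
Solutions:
 v(b) = C1 + Integral(C2*airyai(6^(2/3)*b/6) + C3*airybi(6^(2/3)*b/6), b)


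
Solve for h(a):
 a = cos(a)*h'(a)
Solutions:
 h(a) = C1 + Integral(a/cos(a), a)


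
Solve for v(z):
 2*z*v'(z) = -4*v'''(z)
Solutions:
 v(z) = C1 + Integral(C2*airyai(-2^(2/3)*z/2) + C3*airybi(-2^(2/3)*z/2), z)


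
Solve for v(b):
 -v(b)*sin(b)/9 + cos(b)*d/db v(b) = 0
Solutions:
 v(b) = C1/cos(b)^(1/9)


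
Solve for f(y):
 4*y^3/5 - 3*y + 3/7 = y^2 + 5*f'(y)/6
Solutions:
 f(y) = C1 + 6*y^4/25 - 2*y^3/5 - 9*y^2/5 + 18*y/35


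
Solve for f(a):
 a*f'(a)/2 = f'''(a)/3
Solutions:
 f(a) = C1 + Integral(C2*airyai(2^(2/3)*3^(1/3)*a/2) + C3*airybi(2^(2/3)*3^(1/3)*a/2), a)


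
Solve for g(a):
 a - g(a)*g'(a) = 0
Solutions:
 g(a) = -sqrt(C1 + a^2)
 g(a) = sqrt(C1 + a^2)


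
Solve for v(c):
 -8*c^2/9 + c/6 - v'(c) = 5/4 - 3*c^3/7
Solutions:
 v(c) = C1 + 3*c^4/28 - 8*c^3/27 + c^2/12 - 5*c/4


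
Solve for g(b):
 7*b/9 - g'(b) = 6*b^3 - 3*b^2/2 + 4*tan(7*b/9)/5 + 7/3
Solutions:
 g(b) = C1 - 3*b^4/2 + b^3/2 + 7*b^2/18 - 7*b/3 + 36*log(cos(7*b/9))/35


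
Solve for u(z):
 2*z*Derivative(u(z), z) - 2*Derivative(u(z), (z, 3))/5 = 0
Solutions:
 u(z) = C1 + Integral(C2*airyai(5^(1/3)*z) + C3*airybi(5^(1/3)*z), z)


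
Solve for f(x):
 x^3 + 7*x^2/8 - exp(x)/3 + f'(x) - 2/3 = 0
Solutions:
 f(x) = C1 - x^4/4 - 7*x^3/24 + 2*x/3 + exp(x)/3


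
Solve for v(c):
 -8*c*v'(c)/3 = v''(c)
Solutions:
 v(c) = C1 + C2*erf(2*sqrt(3)*c/3)


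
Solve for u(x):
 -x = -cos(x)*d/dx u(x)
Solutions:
 u(x) = C1 + Integral(x/cos(x), x)


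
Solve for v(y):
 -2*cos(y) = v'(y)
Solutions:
 v(y) = C1 - 2*sin(y)


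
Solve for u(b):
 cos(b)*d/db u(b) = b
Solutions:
 u(b) = C1 + Integral(b/cos(b), b)


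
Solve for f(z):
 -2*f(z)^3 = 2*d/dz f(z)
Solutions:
 f(z) = -sqrt(2)*sqrt(-1/(C1 - z))/2
 f(z) = sqrt(2)*sqrt(-1/(C1 - z))/2


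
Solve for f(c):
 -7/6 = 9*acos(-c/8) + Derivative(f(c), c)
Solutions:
 f(c) = C1 - 9*c*acos(-c/8) - 7*c/6 - 9*sqrt(64 - c^2)


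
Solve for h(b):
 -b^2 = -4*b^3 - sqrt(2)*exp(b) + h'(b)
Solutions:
 h(b) = C1 + b^4 - b^3/3 + sqrt(2)*exp(b)


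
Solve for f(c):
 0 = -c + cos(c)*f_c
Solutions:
 f(c) = C1 + Integral(c/cos(c), c)


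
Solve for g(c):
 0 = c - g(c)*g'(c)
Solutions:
 g(c) = -sqrt(C1 + c^2)
 g(c) = sqrt(C1 + c^2)


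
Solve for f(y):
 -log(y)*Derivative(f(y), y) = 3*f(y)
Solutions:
 f(y) = C1*exp(-3*li(y))


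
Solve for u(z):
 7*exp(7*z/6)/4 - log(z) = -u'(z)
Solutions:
 u(z) = C1 + z*log(z) - z - 3*exp(7*z/6)/2


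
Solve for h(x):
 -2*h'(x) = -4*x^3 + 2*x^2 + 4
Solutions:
 h(x) = C1 + x^4/2 - x^3/3 - 2*x


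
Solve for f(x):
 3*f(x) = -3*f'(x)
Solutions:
 f(x) = C1*exp(-x)


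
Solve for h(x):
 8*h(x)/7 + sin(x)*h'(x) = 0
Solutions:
 h(x) = C1*(cos(x) + 1)^(4/7)/(cos(x) - 1)^(4/7)


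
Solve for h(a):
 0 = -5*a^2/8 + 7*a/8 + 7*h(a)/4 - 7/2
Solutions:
 h(a) = 5*a^2/14 - a/2 + 2


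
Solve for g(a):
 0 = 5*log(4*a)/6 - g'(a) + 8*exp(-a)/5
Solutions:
 g(a) = C1 + 5*a*log(a)/6 + 5*a*(-1 + 2*log(2))/6 - 8*exp(-a)/5


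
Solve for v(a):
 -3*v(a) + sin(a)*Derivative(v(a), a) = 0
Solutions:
 v(a) = C1*(cos(a) - 1)^(3/2)/(cos(a) + 1)^(3/2)


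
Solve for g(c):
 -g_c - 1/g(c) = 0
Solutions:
 g(c) = -sqrt(C1 - 2*c)
 g(c) = sqrt(C1 - 2*c)


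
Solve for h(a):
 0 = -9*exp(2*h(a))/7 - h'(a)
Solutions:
 h(a) = log(-sqrt(1/(C1 + 9*a))) - log(2) + log(14)/2
 h(a) = log(1/(C1 + 9*a))/2 - log(2) + log(14)/2


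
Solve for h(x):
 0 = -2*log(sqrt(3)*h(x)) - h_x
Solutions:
 Integral(1/(2*log(_y) + log(3)), (_y, h(x))) = C1 - x


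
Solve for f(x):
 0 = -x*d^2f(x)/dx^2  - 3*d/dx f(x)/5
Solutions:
 f(x) = C1 + C2*x^(2/5)


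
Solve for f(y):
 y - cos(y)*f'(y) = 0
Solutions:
 f(y) = C1 + Integral(y/cos(y), y)


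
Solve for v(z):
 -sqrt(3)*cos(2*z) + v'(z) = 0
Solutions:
 v(z) = C1 + sqrt(3)*sin(2*z)/2


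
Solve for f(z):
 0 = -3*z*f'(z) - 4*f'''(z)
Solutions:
 f(z) = C1 + Integral(C2*airyai(-6^(1/3)*z/2) + C3*airybi(-6^(1/3)*z/2), z)


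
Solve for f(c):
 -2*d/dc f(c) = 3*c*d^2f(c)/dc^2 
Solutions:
 f(c) = C1 + C2*c^(1/3)


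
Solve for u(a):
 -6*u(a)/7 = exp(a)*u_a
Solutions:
 u(a) = C1*exp(6*exp(-a)/7)


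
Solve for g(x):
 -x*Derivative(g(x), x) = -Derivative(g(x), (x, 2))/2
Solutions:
 g(x) = C1 + C2*erfi(x)


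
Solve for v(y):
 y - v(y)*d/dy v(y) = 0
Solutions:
 v(y) = -sqrt(C1 + y^2)
 v(y) = sqrt(C1 + y^2)


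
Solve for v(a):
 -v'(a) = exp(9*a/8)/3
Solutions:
 v(a) = C1 - 8*exp(9*a/8)/27


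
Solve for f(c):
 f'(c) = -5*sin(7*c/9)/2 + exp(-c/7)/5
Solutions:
 f(c) = C1 + 45*cos(7*c/9)/14 - 7*exp(-c/7)/5


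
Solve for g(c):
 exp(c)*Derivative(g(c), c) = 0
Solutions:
 g(c) = C1


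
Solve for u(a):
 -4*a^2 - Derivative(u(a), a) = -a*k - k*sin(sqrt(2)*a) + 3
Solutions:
 u(a) = C1 - 4*a^3/3 + a^2*k/2 - 3*a - sqrt(2)*k*cos(sqrt(2)*a)/2


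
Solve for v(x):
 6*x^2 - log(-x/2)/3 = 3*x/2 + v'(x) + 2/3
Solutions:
 v(x) = C1 + 2*x^3 - 3*x^2/4 - x*log(-x)/3 + x*(-1 + log(2))/3


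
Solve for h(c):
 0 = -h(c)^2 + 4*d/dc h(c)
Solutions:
 h(c) = -4/(C1 + c)


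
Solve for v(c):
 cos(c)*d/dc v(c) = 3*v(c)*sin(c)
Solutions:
 v(c) = C1/cos(c)^3


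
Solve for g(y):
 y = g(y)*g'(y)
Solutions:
 g(y) = -sqrt(C1 + y^2)
 g(y) = sqrt(C1 + y^2)


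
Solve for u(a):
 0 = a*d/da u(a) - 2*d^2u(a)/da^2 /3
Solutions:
 u(a) = C1 + C2*erfi(sqrt(3)*a/2)


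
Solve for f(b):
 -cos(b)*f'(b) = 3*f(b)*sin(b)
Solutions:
 f(b) = C1*cos(b)^3


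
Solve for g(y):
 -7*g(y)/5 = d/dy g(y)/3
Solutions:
 g(y) = C1*exp(-21*y/5)


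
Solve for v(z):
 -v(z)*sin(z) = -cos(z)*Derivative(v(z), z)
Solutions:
 v(z) = C1/cos(z)


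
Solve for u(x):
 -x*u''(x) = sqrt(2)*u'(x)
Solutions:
 u(x) = C1 + C2*x^(1 - sqrt(2))


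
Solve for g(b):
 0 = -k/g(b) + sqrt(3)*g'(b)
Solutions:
 g(b) = -sqrt(C1 + 6*sqrt(3)*b*k)/3
 g(b) = sqrt(C1 + 6*sqrt(3)*b*k)/3


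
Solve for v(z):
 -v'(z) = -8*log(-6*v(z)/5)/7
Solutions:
 -7*Integral(1/(log(-_y) - log(5) + log(6)), (_y, v(z)))/8 = C1 - z


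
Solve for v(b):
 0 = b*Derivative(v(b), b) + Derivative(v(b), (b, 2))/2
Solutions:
 v(b) = C1 + C2*erf(b)


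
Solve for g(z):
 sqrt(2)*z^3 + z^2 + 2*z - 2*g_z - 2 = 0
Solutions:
 g(z) = C1 + sqrt(2)*z^4/8 + z^3/6 + z^2/2 - z


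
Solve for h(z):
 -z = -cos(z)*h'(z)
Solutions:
 h(z) = C1 + Integral(z/cos(z), z)


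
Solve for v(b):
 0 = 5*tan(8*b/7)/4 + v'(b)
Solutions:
 v(b) = C1 + 35*log(cos(8*b/7))/32


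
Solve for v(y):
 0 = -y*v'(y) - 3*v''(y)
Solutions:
 v(y) = C1 + C2*erf(sqrt(6)*y/6)


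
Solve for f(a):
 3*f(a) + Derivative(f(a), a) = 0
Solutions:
 f(a) = C1*exp(-3*a)


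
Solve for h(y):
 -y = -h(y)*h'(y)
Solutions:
 h(y) = -sqrt(C1 + y^2)
 h(y) = sqrt(C1 + y^2)


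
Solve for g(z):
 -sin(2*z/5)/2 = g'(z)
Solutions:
 g(z) = C1 + 5*cos(2*z/5)/4


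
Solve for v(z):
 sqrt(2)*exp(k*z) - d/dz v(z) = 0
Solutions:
 v(z) = C1 + sqrt(2)*exp(k*z)/k


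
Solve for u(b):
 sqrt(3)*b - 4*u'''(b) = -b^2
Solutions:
 u(b) = C1 + C2*b + C3*b^2 + b^5/240 + sqrt(3)*b^4/96


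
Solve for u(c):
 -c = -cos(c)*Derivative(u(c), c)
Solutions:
 u(c) = C1 + Integral(c/cos(c), c)


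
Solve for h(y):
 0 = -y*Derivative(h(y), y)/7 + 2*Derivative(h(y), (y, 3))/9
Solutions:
 h(y) = C1 + Integral(C2*airyai(42^(2/3)*y/14) + C3*airybi(42^(2/3)*y/14), y)


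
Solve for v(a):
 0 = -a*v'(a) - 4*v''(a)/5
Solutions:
 v(a) = C1 + C2*erf(sqrt(10)*a/4)


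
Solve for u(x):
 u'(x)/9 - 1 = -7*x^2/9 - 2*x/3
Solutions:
 u(x) = C1 - 7*x^3/3 - 3*x^2 + 9*x


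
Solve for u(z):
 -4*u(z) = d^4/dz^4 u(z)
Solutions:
 u(z) = (C1*sin(z) + C2*cos(z))*exp(-z) + (C3*sin(z) + C4*cos(z))*exp(z)


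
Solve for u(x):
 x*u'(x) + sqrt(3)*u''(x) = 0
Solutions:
 u(x) = C1 + C2*erf(sqrt(2)*3^(3/4)*x/6)


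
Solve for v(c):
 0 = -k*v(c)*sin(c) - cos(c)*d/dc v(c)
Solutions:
 v(c) = C1*exp(k*log(cos(c)))


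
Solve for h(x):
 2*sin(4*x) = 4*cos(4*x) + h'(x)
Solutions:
 h(x) = C1 - sin(4*x) - cos(4*x)/2


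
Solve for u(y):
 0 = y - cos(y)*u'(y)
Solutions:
 u(y) = C1 + Integral(y/cos(y), y)


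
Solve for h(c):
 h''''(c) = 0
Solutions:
 h(c) = C1 + C2*c + C3*c^2 + C4*c^3


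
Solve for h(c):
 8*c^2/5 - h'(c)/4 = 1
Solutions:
 h(c) = C1 + 32*c^3/15 - 4*c


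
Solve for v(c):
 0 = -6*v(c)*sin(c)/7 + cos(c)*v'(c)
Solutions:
 v(c) = C1/cos(c)^(6/7)


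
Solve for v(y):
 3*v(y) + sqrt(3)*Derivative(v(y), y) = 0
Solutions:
 v(y) = C1*exp(-sqrt(3)*y)


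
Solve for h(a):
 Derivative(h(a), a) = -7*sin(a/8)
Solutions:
 h(a) = C1 + 56*cos(a/8)


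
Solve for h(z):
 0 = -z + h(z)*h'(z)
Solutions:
 h(z) = -sqrt(C1 + z^2)
 h(z) = sqrt(C1 + z^2)


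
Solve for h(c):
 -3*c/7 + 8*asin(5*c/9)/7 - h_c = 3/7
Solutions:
 h(c) = C1 - 3*c^2/14 + 8*c*asin(5*c/9)/7 - 3*c/7 + 8*sqrt(81 - 25*c^2)/35


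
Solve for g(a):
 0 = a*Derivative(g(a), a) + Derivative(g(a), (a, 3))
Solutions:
 g(a) = C1 + Integral(C2*airyai(-a) + C3*airybi(-a), a)


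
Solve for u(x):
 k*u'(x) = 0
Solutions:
 u(x) = C1


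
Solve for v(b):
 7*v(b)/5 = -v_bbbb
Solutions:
 v(b) = (C1*sin(sqrt(2)*5^(3/4)*7^(1/4)*b/10) + C2*cos(sqrt(2)*5^(3/4)*7^(1/4)*b/10))*exp(-sqrt(2)*5^(3/4)*7^(1/4)*b/10) + (C3*sin(sqrt(2)*5^(3/4)*7^(1/4)*b/10) + C4*cos(sqrt(2)*5^(3/4)*7^(1/4)*b/10))*exp(sqrt(2)*5^(3/4)*7^(1/4)*b/10)


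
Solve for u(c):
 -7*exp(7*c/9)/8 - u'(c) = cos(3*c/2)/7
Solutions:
 u(c) = C1 - 9*exp(7*c/9)/8 - 2*sin(3*c/2)/21


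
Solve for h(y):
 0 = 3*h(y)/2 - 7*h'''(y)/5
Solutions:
 h(y) = C3*exp(14^(2/3)*15^(1/3)*y/14) + (C1*sin(14^(2/3)*3^(5/6)*5^(1/3)*y/28) + C2*cos(14^(2/3)*3^(5/6)*5^(1/3)*y/28))*exp(-14^(2/3)*15^(1/3)*y/28)


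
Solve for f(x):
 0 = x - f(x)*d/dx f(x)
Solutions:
 f(x) = -sqrt(C1 + x^2)
 f(x) = sqrt(C1 + x^2)


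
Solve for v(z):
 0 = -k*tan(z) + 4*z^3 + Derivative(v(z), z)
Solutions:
 v(z) = C1 - k*log(cos(z)) - z^4


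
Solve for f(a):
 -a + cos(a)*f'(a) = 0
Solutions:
 f(a) = C1 + Integral(a/cos(a), a)


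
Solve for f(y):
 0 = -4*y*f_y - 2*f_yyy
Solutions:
 f(y) = C1 + Integral(C2*airyai(-2^(1/3)*y) + C3*airybi(-2^(1/3)*y), y)


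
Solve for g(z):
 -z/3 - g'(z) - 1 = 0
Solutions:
 g(z) = C1 - z^2/6 - z


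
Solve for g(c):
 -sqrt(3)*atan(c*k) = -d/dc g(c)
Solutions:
 g(c) = C1 + sqrt(3)*Piecewise((c*atan(c*k) - log(c^2*k^2 + 1)/(2*k), Ne(k, 0)), (0, True))


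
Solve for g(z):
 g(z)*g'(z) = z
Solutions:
 g(z) = -sqrt(C1 + z^2)
 g(z) = sqrt(C1 + z^2)


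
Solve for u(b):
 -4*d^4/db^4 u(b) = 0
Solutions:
 u(b) = C1 + C2*b + C3*b^2 + C4*b^3


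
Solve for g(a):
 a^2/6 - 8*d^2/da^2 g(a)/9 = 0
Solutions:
 g(a) = C1 + C2*a + a^4/64


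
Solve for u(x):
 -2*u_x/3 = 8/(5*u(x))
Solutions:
 u(x) = -sqrt(C1 - 120*x)/5
 u(x) = sqrt(C1 - 120*x)/5


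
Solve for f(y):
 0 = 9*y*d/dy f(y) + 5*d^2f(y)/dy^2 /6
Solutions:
 f(y) = C1 + C2*erf(3*sqrt(15)*y/5)


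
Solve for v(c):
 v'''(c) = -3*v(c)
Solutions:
 v(c) = C3*exp(-3^(1/3)*c) + (C1*sin(3^(5/6)*c/2) + C2*cos(3^(5/6)*c/2))*exp(3^(1/3)*c/2)


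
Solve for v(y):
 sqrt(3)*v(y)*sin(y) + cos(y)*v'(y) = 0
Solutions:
 v(y) = C1*cos(y)^(sqrt(3))


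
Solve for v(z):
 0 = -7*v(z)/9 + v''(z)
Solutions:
 v(z) = C1*exp(-sqrt(7)*z/3) + C2*exp(sqrt(7)*z/3)


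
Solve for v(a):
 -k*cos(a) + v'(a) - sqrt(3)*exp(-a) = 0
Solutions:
 v(a) = C1 + k*sin(a) - sqrt(3)*exp(-a)


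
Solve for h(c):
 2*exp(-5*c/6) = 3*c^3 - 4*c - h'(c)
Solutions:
 h(c) = C1 + 3*c^4/4 - 2*c^2 + 12*exp(-5*c/6)/5


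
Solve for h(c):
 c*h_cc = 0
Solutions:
 h(c) = C1 + C2*c


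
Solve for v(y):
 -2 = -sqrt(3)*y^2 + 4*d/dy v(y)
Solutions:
 v(y) = C1 + sqrt(3)*y^3/12 - y/2


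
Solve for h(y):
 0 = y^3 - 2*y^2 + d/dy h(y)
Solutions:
 h(y) = C1 - y^4/4 + 2*y^3/3


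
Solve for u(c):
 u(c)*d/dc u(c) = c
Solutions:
 u(c) = -sqrt(C1 + c^2)
 u(c) = sqrt(C1 + c^2)


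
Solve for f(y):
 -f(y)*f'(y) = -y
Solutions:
 f(y) = -sqrt(C1 + y^2)
 f(y) = sqrt(C1 + y^2)


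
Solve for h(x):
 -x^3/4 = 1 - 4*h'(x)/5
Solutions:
 h(x) = C1 + 5*x^4/64 + 5*x/4


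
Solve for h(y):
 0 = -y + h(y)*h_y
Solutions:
 h(y) = -sqrt(C1 + y^2)
 h(y) = sqrt(C1 + y^2)


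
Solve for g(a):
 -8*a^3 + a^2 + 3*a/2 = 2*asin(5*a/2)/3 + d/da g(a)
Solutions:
 g(a) = C1 - 2*a^4 + a^3/3 + 3*a^2/4 - 2*a*asin(5*a/2)/3 - 2*sqrt(4 - 25*a^2)/15


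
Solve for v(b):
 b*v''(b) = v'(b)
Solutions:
 v(b) = C1 + C2*b^2


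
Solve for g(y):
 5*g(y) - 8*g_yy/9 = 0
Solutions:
 g(y) = C1*exp(-3*sqrt(10)*y/4) + C2*exp(3*sqrt(10)*y/4)


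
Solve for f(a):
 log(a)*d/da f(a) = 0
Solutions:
 f(a) = C1


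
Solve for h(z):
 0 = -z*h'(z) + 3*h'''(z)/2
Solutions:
 h(z) = C1 + Integral(C2*airyai(2^(1/3)*3^(2/3)*z/3) + C3*airybi(2^(1/3)*3^(2/3)*z/3), z)


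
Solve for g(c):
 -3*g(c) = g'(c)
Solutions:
 g(c) = C1*exp(-3*c)


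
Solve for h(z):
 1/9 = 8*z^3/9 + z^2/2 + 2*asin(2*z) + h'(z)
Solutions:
 h(z) = C1 - 2*z^4/9 - z^3/6 - 2*z*asin(2*z) + z/9 - sqrt(1 - 4*z^2)


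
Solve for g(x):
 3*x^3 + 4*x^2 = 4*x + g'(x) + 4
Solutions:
 g(x) = C1 + 3*x^4/4 + 4*x^3/3 - 2*x^2 - 4*x


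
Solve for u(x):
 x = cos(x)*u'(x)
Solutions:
 u(x) = C1 + Integral(x/cos(x), x)


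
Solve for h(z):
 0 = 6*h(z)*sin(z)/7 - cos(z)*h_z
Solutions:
 h(z) = C1/cos(z)^(6/7)


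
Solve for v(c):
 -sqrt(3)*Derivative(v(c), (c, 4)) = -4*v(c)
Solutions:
 v(c) = C1*exp(-sqrt(2)*3^(7/8)*c/3) + C2*exp(sqrt(2)*3^(7/8)*c/3) + C3*sin(sqrt(2)*3^(7/8)*c/3) + C4*cos(sqrt(2)*3^(7/8)*c/3)


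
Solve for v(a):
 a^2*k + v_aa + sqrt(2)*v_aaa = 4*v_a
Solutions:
 v(a) = C1 + C2*exp(sqrt(2)*a*(-1 + sqrt(1 + 16*sqrt(2)))/4) + C3*exp(-sqrt(2)*a*(1 + sqrt(1 + 16*sqrt(2)))/4) + a^3*k/12 + a^2*k/16 + a*k/32 + sqrt(2)*a*k/8


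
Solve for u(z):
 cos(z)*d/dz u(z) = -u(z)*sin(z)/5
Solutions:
 u(z) = C1*cos(z)^(1/5)


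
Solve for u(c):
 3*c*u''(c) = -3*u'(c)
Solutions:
 u(c) = C1 + C2*log(c)


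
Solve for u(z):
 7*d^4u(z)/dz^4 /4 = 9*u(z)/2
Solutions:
 u(z) = C1*exp(-2^(1/4)*sqrt(3)*7^(3/4)*z/7) + C2*exp(2^(1/4)*sqrt(3)*7^(3/4)*z/7) + C3*sin(2^(1/4)*sqrt(3)*7^(3/4)*z/7) + C4*cos(2^(1/4)*sqrt(3)*7^(3/4)*z/7)


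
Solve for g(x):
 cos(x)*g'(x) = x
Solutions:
 g(x) = C1 + Integral(x/cos(x), x)


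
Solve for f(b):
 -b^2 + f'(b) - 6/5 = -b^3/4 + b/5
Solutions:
 f(b) = C1 - b^4/16 + b^3/3 + b^2/10 + 6*b/5


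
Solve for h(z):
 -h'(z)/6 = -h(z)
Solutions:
 h(z) = C1*exp(6*z)


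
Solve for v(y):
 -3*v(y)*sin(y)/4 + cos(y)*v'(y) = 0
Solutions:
 v(y) = C1/cos(y)^(3/4)


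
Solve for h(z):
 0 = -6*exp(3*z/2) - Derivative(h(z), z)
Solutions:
 h(z) = C1 - 4*exp(3*z/2)


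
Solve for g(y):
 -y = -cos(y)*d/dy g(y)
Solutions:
 g(y) = C1 + Integral(y/cos(y), y)


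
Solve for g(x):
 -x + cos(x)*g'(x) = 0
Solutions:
 g(x) = C1 + Integral(x/cos(x), x)


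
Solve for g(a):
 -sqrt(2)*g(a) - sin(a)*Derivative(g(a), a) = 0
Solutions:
 g(a) = C1*(cos(a) + 1)^(sqrt(2)/2)/(cos(a) - 1)^(sqrt(2)/2)


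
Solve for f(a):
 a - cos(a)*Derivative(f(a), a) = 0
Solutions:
 f(a) = C1 + Integral(a/cos(a), a)


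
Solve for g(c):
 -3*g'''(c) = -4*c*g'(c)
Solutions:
 g(c) = C1 + Integral(C2*airyai(6^(2/3)*c/3) + C3*airybi(6^(2/3)*c/3), c)


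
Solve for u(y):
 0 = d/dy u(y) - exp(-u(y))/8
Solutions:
 u(y) = log(C1 + y/8)


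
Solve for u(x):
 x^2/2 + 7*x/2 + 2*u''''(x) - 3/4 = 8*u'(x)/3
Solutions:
 u(x) = C1 + C4*exp(6^(2/3)*x/3) + x^3/16 + 21*x^2/32 - 9*x/32 + (C2*sin(2^(2/3)*3^(1/6)*x/2) + C3*cos(2^(2/3)*3^(1/6)*x/2))*exp(-6^(2/3)*x/6)


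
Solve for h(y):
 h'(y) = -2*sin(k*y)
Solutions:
 h(y) = C1 + 2*cos(k*y)/k


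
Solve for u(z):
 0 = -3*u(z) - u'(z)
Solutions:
 u(z) = C1*exp(-3*z)


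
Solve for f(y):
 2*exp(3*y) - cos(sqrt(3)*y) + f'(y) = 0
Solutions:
 f(y) = C1 - 2*exp(3*y)/3 + sqrt(3)*sin(sqrt(3)*y)/3


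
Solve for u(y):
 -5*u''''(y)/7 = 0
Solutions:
 u(y) = C1 + C2*y + C3*y^2 + C4*y^3


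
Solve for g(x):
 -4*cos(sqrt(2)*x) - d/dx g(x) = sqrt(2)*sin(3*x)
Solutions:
 g(x) = C1 - 2*sqrt(2)*sin(sqrt(2)*x) + sqrt(2)*cos(3*x)/3


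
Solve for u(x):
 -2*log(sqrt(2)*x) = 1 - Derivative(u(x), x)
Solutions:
 u(x) = C1 + 2*x*log(x) - x + x*log(2)


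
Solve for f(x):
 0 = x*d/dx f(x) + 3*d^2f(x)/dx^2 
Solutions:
 f(x) = C1 + C2*erf(sqrt(6)*x/6)


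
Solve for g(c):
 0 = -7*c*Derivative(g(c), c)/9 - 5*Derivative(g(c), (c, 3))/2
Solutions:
 g(c) = C1 + Integral(C2*airyai(-1050^(1/3)*c/15) + C3*airybi(-1050^(1/3)*c/15), c)


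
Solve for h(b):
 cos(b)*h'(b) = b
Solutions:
 h(b) = C1 + Integral(b/cos(b), b)


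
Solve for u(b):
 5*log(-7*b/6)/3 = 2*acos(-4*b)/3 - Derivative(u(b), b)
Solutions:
 u(b) = C1 - 5*b*log(-b)/3 + 2*b*acos(-4*b)/3 - 5*b*log(7)/3 + 5*b/3 + 5*b*log(6)/3 + sqrt(1 - 16*b^2)/6


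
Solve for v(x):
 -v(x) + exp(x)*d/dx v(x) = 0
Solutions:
 v(x) = C1*exp(-exp(-x))


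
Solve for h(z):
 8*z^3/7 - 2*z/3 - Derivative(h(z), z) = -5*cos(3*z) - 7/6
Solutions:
 h(z) = C1 + 2*z^4/7 - z^2/3 + 7*z/6 + 5*sin(3*z)/3


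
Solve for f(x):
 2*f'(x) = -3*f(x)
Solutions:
 f(x) = C1*exp(-3*x/2)


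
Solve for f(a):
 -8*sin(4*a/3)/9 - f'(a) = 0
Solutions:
 f(a) = C1 + 2*cos(4*a/3)/3


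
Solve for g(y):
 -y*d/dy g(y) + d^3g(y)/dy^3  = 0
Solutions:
 g(y) = C1 + Integral(C2*airyai(y) + C3*airybi(y), y)


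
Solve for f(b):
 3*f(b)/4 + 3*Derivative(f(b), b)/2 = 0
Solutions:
 f(b) = C1*exp(-b/2)


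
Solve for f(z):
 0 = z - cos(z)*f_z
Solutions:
 f(z) = C1 + Integral(z/cos(z), z)


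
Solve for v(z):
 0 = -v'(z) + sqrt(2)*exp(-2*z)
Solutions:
 v(z) = C1 - sqrt(2)*exp(-2*z)/2


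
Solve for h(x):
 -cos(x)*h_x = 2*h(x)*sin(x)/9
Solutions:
 h(x) = C1*cos(x)^(2/9)


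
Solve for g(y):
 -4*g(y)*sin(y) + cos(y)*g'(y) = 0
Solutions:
 g(y) = C1/cos(y)^4


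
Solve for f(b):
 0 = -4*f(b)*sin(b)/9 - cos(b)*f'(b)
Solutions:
 f(b) = C1*cos(b)^(4/9)


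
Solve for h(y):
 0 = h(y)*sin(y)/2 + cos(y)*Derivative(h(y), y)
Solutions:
 h(y) = C1*sqrt(cos(y))


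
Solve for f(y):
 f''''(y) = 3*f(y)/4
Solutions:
 f(y) = C1*exp(-sqrt(2)*3^(1/4)*y/2) + C2*exp(sqrt(2)*3^(1/4)*y/2) + C3*sin(sqrt(2)*3^(1/4)*y/2) + C4*cos(sqrt(2)*3^(1/4)*y/2)


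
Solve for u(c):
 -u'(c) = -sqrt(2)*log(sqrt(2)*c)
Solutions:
 u(c) = C1 + sqrt(2)*c*log(c) - sqrt(2)*c + sqrt(2)*c*log(2)/2


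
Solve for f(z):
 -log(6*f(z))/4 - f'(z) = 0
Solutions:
 4*Integral(1/(log(_y) + log(6)), (_y, f(z))) = C1 - z


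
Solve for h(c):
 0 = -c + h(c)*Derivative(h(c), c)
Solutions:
 h(c) = -sqrt(C1 + c^2)
 h(c) = sqrt(C1 + c^2)


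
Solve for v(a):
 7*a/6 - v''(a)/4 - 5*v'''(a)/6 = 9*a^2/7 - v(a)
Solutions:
 v(a) = C1*exp(-a*((20*sqrt(897) + 599)^(-1/3) + 2 + (20*sqrt(897) + 599)^(1/3))/20)*sin(sqrt(3)*a*(-(20*sqrt(897) + 599)^(1/3) + (20*sqrt(897) + 599)^(-1/3))/20) + C2*exp(-a*((20*sqrt(897) + 599)^(-1/3) + 2 + (20*sqrt(897) + 599)^(1/3))/20)*cos(sqrt(3)*a*(-(20*sqrt(897) + 599)^(1/3) + (20*sqrt(897) + 599)^(-1/3))/20) + C3*exp(a*(-1 + (20*sqrt(897) + 599)^(-1/3) + (20*sqrt(897) + 599)^(1/3))/10) + 9*a^2/7 - 7*a/6 + 9/14


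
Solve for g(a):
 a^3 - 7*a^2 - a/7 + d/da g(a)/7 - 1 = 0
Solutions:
 g(a) = C1 - 7*a^4/4 + 49*a^3/3 + a^2/2 + 7*a


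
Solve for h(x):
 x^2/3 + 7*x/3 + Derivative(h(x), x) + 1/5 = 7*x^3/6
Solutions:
 h(x) = C1 + 7*x^4/24 - x^3/9 - 7*x^2/6 - x/5


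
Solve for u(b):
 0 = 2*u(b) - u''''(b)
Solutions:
 u(b) = C1*exp(-2^(1/4)*b) + C2*exp(2^(1/4)*b) + C3*sin(2^(1/4)*b) + C4*cos(2^(1/4)*b)


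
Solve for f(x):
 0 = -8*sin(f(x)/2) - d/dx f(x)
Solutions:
 f(x) = -2*acos((-C1 - exp(8*x))/(C1 - exp(8*x))) + 4*pi
 f(x) = 2*acos((-C1 - exp(8*x))/(C1 - exp(8*x)))


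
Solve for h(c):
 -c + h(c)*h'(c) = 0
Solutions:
 h(c) = -sqrt(C1 + c^2)
 h(c) = sqrt(C1 + c^2)


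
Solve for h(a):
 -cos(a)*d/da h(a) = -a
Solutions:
 h(a) = C1 + Integral(a/cos(a), a)


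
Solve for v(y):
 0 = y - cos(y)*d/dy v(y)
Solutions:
 v(y) = C1 + Integral(y/cos(y), y)


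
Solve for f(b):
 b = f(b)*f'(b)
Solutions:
 f(b) = -sqrt(C1 + b^2)
 f(b) = sqrt(C1 + b^2)


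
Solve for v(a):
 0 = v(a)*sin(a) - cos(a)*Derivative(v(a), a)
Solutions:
 v(a) = C1/cos(a)


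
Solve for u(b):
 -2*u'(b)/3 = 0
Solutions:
 u(b) = C1


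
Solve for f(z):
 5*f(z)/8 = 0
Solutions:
 f(z) = 0


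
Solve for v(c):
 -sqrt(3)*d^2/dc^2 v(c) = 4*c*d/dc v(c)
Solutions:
 v(c) = C1 + C2*erf(sqrt(2)*3^(3/4)*c/3)


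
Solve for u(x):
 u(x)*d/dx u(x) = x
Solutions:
 u(x) = -sqrt(C1 + x^2)
 u(x) = sqrt(C1 + x^2)


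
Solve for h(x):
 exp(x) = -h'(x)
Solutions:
 h(x) = C1 - exp(x)


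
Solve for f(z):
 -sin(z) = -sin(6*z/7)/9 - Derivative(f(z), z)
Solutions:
 f(z) = C1 + 7*cos(6*z/7)/54 - cos(z)


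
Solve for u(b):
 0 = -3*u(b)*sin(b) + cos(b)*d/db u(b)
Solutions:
 u(b) = C1/cos(b)^3


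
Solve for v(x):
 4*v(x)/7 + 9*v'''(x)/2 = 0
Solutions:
 v(x) = C3*exp(x*(-147^(1/3) + 3*3^(1/3)*7^(2/3))/42)*sin(3^(5/6)*7^(2/3)*x/21) + C4*exp(x*(-147^(1/3) + 3*3^(1/3)*7^(2/3))/42)*cos(3^(5/6)*7^(2/3)*x/21) + C5*exp(-x*(147^(1/3) + 3*3^(1/3)*7^(2/3))/42) + (C1*sin(3^(5/6)*7^(2/3)*x/21) + C2*cos(3^(5/6)*7^(2/3)*x/21))*exp(147^(1/3)*x/21)


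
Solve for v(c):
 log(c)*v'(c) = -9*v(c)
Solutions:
 v(c) = C1*exp(-9*li(c))


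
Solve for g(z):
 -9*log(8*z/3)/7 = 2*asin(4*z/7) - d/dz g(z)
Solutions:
 g(z) = C1 + 9*z*log(z)/7 + 2*z*asin(4*z/7) - 9*z*log(3)/7 - 9*z/7 + 27*z*log(2)/7 + sqrt(49 - 16*z^2)/2


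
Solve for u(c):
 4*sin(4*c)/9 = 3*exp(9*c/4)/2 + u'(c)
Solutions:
 u(c) = C1 - 2*exp(9*c/4)/3 - cos(4*c)/9


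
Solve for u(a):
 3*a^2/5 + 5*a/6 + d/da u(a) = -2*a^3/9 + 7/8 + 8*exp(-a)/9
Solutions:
 u(a) = C1 - a^4/18 - a^3/5 - 5*a^2/12 + 7*a/8 - 8*exp(-a)/9


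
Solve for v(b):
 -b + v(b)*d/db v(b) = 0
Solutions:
 v(b) = -sqrt(C1 + b^2)
 v(b) = sqrt(C1 + b^2)


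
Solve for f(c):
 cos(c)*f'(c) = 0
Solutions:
 f(c) = C1


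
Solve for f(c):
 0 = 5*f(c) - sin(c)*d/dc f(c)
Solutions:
 f(c) = C1*sqrt(cos(c) - 1)*(cos(c)^2 - 2*cos(c) + 1)/(sqrt(cos(c) + 1)*(cos(c)^2 + 2*cos(c) + 1))


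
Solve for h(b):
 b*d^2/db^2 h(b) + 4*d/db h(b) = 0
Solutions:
 h(b) = C1 + C2/b^3


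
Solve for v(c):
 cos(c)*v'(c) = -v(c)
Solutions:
 v(c) = C1*sqrt(sin(c) - 1)/sqrt(sin(c) + 1)


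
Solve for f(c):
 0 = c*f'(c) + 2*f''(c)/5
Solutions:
 f(c) = C1 + C2*erf(sqrt(5)*c/2)


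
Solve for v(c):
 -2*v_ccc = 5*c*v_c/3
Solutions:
 v(c) = C1 + Integral(C2*airyai(-5^(1/3)*6^(2/3)*c/6) + C3*airybi(-5^(1/3)*6^(2/3)*c/6), c)


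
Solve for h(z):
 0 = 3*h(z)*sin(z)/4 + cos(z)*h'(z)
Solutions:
 h(z) = C1*cos(z)^(3/4)


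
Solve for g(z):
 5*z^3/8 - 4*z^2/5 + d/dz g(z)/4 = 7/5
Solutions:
 g(z) = C1 - 5*z^4/8 + 16*z^3/15 + 28*z/5


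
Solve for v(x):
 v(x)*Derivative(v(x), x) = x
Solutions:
 v(x) = -sqrt(C1 + x^2)
 v(x) = sqrt(C1 + x^2)


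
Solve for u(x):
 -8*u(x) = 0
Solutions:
 u(x) = 0


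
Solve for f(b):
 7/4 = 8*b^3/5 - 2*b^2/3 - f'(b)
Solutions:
 f(b) = C1 + 2*b^4/5 - 2*b^3/9 - 7*b/4


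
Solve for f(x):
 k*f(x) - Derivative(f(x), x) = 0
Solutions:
 f(x) = C1*exp(k*x)


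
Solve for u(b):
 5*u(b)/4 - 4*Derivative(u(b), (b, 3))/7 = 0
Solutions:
 u(b) = C3*exp(2^(2/3)*35^(1/3)*b/4) + (C1*sin(2^(2/3)*sqrt(3)*35^(1/3)*b/8) + C2*cos(2^(2/3)*sqrt(3)*35^(1/3)*b/8))*exp(-2^(2/3)*35^(1/3)*b/8)


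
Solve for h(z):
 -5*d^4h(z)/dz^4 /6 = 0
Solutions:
 h(z) = C1 + C2*z + C3*z^2 + C4*z^3


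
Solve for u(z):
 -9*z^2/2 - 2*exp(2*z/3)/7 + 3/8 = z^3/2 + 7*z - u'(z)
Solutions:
 u(z) = C1 + z^4/8 + 3*z^3/2 + 7*z^2/2 - 3*z/8 + 3*exp(2*z/3)/7


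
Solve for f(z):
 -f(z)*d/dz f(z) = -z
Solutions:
 f(z) = -sqrt(C1 + z^2)
 f(z) = sqrt(C1 + z^2)


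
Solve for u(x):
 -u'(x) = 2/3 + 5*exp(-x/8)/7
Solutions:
 u(x) = C1 - 2*x/3 + 40*exp(-x/8)/7


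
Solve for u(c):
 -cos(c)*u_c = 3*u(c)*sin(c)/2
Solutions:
 u(c) = C1*cos(c)^(3/2)
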